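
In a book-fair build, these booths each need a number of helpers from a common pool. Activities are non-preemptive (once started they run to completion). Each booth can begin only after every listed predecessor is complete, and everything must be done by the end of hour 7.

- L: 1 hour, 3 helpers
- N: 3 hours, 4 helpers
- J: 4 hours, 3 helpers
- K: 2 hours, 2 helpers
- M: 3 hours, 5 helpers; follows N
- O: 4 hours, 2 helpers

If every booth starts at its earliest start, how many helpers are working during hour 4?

10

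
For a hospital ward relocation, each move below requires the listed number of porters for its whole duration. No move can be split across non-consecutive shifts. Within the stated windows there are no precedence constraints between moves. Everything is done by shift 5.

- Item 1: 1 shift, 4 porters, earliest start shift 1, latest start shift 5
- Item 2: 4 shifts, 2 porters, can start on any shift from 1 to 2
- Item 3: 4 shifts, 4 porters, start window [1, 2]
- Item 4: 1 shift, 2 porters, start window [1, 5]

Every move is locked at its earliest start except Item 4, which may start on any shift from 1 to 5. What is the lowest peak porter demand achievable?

Item 4@1: s1:12  s2:6  s3:6  s4:6  s5:0 → peak 12
Item 4@2: s1:10  s2:8  s3:6  s4:6  s5:0 → peak 10
Item 4@3: s1:10  s2:6  s3:8  s4:6  s5:0 → peak 10
Item 4@4: s1:10  s2:6  s3:6  s4:8  s5:0 → peak 10
Item 4@5: s1:10  s2:6  s3:6  s4:6  s5:2 → peak 10
Best is Item 4@2, peak 10.

10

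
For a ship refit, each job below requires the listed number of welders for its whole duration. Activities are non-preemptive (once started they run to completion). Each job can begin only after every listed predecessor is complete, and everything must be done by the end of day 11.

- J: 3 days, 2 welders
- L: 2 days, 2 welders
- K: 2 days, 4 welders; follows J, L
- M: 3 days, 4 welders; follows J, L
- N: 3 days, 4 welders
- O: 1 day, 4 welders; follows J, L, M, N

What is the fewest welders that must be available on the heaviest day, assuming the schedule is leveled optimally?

6

Early-start (J@1, L@1, K@4, M@4, N@1, O@7) gives peak 8: d1:8  d2:8  d3:6  d4:8  d5:8  d6:4  d7:4  d8:0  d9:0  d10:0  d11:0.
Shift K→6, M→8, N→3, O→11.
Schedule J@1, L@1, K@6, M@8, N@3, O@11: d1:4  d2:4  d3:6  d4:4  d5:4  d6:4  d7:4  d8:4  d9:4  d10:4  d11:4 — peak 6.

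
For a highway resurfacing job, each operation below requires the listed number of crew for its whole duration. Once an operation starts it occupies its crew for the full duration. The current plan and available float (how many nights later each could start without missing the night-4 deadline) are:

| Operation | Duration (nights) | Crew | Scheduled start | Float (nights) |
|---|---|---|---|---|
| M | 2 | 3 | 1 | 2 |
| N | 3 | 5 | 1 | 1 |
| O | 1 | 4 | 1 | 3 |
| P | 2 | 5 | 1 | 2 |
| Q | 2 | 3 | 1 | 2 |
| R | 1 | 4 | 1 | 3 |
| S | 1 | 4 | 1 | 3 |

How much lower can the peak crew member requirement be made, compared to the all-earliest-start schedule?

Early-start peak: n1:28  n2:16  n3:5  n4:0 ⇒ 28.
Leveled (M@1, N@1, O@1, P@2, Q@3, R@4, S@4): n1:12  n2:13  n3:13  n4:11 ⇒ 13.
Reduction 28 − 13 = 15.

15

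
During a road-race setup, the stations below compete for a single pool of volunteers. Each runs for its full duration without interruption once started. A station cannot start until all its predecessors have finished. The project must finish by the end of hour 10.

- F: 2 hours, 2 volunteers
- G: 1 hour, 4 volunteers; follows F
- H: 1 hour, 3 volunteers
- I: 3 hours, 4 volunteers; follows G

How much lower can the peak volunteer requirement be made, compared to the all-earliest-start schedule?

Early-start peak: h1:5  h2:2  h3:4  h4:4  h5:4  h6:4  h7:0  h8:0  h9:0  h10:0 ⇒ 5.
Leveled (F@1, G@3, H@4, I@5): h1:2  h2:2  h3:4  h4:3  h5:4  h6:4  h7:4  h8:0  h9:0  h10:0 ⇒ 4.
Reduction 5 − 4 = 1.

1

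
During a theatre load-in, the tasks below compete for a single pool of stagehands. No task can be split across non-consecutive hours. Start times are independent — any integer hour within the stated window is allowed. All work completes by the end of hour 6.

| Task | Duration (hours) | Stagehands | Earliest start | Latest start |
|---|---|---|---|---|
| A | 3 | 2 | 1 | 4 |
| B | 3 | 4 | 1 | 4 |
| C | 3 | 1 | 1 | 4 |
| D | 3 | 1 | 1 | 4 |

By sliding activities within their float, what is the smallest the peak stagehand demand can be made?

Early-start (A@1, B@1, C@1, D@1) gives peak 8: h1:8  h2:8  h3:8  h4:0  h5:0  h6:0.
Shift B→4.
Schedule A@1, B@4, C@1, D@1: h1:4  h2:4  h3:4  h4:4  h5:4  h6:4 — peak 4.
Total stagehand-hours = 24 over 6 hours ⇒ peak ≥ ⌈24/6⌉ = 4, so 4 is optimal.

4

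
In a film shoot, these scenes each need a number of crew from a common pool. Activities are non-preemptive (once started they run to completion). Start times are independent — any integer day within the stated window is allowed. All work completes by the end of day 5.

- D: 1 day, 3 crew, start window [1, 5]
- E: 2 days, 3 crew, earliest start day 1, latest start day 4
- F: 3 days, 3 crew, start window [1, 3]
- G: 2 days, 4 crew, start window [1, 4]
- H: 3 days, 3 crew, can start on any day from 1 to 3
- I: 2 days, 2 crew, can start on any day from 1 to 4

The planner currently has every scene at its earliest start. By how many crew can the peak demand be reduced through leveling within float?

9

Early-start peak: d1:18  d2:15  d3:6  d4:0  d5:0 ⇒ 18.
Leveled (D@1, E@1, F@1, G@4, H@2, I@3): d1:9  d2:9  d3:8  d4:9  d5:4 ⇒ 9.
Reduction 18 − 9 = 9.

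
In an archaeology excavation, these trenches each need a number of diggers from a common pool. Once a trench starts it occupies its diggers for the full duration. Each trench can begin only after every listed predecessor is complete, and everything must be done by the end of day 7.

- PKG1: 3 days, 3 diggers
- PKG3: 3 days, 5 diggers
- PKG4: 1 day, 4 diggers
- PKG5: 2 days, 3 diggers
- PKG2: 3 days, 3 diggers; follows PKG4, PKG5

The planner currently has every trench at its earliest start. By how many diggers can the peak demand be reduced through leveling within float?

Early-start peak: d1:15  d2:11  d3:11  d4:3  d5:3  d6:0  d7:0 ⇒ 15.
Leveled (PKG1@1, PKG3@4, PKG4@1, PKG5@2, PKG2@4): d1:7  d2:6  d3:6  d4:8  d5:8  d6:8  d7:0 ⇒ 8.
Reduction 15 − 8 = 7.

7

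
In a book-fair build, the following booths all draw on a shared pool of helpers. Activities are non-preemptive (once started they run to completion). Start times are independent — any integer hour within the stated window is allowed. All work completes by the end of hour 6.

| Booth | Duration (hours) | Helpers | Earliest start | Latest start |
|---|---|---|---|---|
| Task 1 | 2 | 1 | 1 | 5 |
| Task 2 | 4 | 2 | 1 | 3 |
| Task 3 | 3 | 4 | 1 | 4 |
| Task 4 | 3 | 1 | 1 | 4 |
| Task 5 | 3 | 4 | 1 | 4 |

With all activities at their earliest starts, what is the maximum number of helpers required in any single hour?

12

Early-start schedule: Task 1@1, Task 2@1, Task 3@1, Task 4@1, Task 5@1.
Load per hour: hour 1: 12, hour 2: 12, hour 3: 11, hour 4: 2, hour 5: 0, hour 6: 0.
Peak is 12.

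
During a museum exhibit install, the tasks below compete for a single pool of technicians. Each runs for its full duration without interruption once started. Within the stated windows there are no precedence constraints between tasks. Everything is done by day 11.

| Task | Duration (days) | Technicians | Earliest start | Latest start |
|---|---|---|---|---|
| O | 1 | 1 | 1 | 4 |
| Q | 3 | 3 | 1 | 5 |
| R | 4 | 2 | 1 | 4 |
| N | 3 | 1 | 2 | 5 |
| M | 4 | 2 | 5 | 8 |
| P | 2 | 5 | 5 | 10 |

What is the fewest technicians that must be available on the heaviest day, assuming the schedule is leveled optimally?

5

Early-start (O@1, Q@1, R@1, N@2, M@5, P@5) gives peak 7: d1:6  d2:6  d3:6  d4:3  d5:7  d6:7  d7:2  d8:2  d9:0  d10:0  d11:0.
Shift R→2, N→4, P→9.
Schedule O@1, Q@1, R@2, N@4, M@5, P@9: d1:4  d2:5  d3:5  d4:3  d5:5  d6:3  d7:2  d8:2  d9:5  d10:5  d11:0 — peak 5.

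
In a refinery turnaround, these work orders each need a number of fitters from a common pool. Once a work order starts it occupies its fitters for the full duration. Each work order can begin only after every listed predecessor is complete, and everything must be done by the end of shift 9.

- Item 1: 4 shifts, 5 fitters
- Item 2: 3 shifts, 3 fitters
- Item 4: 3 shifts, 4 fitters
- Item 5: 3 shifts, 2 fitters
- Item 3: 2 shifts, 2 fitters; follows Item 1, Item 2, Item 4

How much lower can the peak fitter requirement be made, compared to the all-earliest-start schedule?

7

Early-start peak: s1:14  s2:14  s3:14  s4:5  s5:2  s6:2  s7:0  s8:0  s9:0 ⇒ 14.
Leveled (Item 1@1, Item 2@5, Item 4@5, Item 5@1, Item 3@8): s1:7  s2:7  s3:7  s4:5  s5:7  s6:7  s7:7  s8:2  s9:2 ⇒ 7.
Reduction 14 − 7 = 7.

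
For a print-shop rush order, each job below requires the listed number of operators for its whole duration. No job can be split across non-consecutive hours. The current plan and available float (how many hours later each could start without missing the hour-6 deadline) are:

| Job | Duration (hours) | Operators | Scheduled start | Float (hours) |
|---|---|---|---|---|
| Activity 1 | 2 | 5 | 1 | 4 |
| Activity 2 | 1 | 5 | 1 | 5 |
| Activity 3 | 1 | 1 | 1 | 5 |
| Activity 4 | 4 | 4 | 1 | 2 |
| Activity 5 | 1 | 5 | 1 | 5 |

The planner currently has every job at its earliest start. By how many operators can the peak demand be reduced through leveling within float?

11

Early-start peak: h1:20  h2:9  h3:4  h4:4  h5:0  h6:0 ⇒ 20.
Leveled (Activity 1@1, Activity 2@3, Activity 3@1, Activity 4@2, Activity 5@4): h1:6  h2:9  h3:9  h4:9  h5:4  h6:0 ⇒ 9.
Reduction 20 − 9 = 11.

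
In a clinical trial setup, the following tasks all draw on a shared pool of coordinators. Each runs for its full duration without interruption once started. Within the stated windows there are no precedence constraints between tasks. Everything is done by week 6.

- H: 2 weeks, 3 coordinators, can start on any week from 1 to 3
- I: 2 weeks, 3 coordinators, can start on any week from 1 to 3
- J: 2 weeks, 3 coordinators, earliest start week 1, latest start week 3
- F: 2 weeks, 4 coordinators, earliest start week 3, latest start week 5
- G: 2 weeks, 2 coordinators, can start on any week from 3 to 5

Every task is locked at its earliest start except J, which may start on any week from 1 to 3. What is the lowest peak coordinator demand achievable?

J@1: w1:9  w2:9  w3:6  w4:6  w5:0  w6:0 → peak 9
J@2: w1:6  w2:9  w3:9  w4:6  w5:0  w6:0 → peak 9
J@3: w1:6  w2:6  w3:9  w4:9  w5:0  w6:0 → peak 9
Best is J@1, peak 9.

9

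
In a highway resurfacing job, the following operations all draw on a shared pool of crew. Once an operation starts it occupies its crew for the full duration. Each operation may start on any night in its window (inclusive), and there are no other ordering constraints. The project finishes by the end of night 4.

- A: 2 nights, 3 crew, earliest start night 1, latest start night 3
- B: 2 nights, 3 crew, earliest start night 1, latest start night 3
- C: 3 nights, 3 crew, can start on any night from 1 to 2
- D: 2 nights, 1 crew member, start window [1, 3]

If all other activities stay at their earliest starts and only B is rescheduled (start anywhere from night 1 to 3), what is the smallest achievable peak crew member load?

7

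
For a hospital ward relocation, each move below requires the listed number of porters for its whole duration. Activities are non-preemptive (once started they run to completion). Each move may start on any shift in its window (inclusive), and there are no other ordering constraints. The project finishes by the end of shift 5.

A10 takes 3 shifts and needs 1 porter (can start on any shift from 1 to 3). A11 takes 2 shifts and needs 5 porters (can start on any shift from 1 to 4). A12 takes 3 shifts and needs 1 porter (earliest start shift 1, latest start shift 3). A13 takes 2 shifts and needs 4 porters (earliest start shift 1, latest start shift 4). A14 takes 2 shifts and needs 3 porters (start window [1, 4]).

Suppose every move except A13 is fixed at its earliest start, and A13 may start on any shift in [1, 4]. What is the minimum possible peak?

A13@1: s1:14  s2:14  s3:2  s4:0  s5:0 → peak 14
A13@2: s1:10  s2:14  s3:6  s4:0  s5:0 → peak 14
A13@3: s1:10  s2:10  s3:6  s4:4  s5:0 → peak 10
A13@4: s1:10  s2:10  s3:2  s4:4  s5:4 → peak 10
Best is A13@3, peak 10.

10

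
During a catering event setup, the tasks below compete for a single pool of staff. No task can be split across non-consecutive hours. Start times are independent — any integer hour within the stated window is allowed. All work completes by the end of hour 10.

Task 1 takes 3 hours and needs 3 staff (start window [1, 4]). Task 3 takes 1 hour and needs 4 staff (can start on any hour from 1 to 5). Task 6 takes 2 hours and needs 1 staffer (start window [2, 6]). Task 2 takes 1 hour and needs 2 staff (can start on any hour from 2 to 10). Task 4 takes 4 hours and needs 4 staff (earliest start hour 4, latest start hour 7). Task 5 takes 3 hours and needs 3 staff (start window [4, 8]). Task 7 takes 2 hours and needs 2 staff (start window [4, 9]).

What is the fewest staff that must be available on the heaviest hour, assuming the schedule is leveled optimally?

6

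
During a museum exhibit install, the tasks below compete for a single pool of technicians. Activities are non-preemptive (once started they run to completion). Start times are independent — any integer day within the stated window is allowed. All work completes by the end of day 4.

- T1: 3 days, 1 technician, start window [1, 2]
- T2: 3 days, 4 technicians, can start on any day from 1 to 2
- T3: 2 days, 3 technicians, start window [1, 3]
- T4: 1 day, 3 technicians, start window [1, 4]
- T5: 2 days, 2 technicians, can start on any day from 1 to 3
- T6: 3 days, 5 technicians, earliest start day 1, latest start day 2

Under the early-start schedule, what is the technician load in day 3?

10

At early start, day 3 has: T1, T2, T6.
Demand: 1 + 4 + 5 = 10.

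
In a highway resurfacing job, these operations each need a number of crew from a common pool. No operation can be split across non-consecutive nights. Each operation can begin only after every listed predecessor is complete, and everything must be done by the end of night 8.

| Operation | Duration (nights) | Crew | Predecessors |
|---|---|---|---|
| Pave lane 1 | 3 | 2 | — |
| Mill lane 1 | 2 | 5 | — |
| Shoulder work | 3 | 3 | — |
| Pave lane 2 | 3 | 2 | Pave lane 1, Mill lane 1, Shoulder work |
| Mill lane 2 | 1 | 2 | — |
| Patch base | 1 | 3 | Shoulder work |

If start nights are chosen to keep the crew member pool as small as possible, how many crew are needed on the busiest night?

5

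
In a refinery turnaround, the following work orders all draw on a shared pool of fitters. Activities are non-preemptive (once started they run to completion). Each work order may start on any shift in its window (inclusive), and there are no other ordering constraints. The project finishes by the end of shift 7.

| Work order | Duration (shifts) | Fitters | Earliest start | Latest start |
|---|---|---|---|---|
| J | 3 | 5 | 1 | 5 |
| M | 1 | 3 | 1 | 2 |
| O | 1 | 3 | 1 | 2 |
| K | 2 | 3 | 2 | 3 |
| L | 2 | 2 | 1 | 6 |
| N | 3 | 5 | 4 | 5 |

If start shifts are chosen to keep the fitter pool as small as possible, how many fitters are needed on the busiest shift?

Early-start (J@1, M@1, O@1, K@2, L@1, N@4) gives peak 13: s1:13  s2:10  s3:8  s4:5  s5:5  s6:5  s7:0.
Shift O→2, K→3, L→4, N→5.
Schedule J@1, M@1, O@2, K@3, L@4, N@5: s1:8  s2:8  s3:8  s4:5  s5:7  s6:5  s7:5 — peak 8.

8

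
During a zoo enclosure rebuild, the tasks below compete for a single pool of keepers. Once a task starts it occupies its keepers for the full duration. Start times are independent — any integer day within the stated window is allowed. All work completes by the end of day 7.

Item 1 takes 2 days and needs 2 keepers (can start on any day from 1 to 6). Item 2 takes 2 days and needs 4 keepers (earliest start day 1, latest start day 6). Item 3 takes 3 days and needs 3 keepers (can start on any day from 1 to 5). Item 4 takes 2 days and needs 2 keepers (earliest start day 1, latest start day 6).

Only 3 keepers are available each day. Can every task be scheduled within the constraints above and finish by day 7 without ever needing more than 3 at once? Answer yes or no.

Total keeper-days = 25; over 7 days the average is 25/7 > 3, so some day must exceed 3.

no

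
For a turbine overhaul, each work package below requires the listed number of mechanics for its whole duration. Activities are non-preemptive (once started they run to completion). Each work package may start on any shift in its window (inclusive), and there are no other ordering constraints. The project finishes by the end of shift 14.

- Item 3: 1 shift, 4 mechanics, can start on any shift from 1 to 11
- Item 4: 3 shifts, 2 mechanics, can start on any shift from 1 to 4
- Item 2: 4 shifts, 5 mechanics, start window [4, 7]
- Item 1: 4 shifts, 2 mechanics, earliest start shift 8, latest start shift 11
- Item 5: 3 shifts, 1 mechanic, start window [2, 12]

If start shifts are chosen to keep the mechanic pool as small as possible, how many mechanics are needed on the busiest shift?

5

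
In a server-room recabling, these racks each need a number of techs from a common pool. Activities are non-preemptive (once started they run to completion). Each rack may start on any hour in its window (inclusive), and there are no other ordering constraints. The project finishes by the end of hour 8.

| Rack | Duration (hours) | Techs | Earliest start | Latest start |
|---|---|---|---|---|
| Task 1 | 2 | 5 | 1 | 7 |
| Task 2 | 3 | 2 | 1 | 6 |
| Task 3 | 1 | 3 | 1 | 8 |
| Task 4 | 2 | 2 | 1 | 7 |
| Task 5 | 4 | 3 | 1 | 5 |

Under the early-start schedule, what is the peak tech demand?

15

Early-start schedule: Task 1@1, Task 2@1, Task 3@1, Task 4@1, Task 5@1.
Load per hour: hour 1: 15, hour 2: 12, hour 3: 5, hour 4: 3, hour 5: 0, hour 6: 0, hour 7: 0, hour 8: 0.
Peak is 15.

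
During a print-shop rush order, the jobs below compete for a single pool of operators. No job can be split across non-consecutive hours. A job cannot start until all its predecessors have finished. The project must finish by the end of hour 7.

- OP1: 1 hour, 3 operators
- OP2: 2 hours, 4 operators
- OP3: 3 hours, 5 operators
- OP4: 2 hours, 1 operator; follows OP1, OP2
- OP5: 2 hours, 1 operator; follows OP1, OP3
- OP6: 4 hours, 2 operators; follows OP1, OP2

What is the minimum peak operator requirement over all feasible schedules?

7

Early-start (OP1@1, OP2@1, OP3@1, OP4@3, OP5@4, OP6@3) gives peak 12: h1:12  h2:9  h3:8  h4:4  h5:3  h6:2  h7:0.
Shift OP3→3, OP4→6, OP5→6.
Schedule OP1@1, OP2@1, OP3@3, OP4@6, OP5@6, OP6@3: h1:7  h2:4  h3:7  h4:7  h5:7  h6:4  h7:2 — peak 7.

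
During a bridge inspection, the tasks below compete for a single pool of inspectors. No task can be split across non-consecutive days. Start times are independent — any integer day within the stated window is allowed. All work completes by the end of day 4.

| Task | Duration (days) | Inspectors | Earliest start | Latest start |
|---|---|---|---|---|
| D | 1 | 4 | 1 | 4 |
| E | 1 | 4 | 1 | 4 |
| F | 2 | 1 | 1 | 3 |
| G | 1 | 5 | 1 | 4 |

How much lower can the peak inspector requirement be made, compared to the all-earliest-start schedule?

9

Early-start peak: d1:14  d2:1  d3:0  d4:0 ⇒ 14.
Leveled (D@1, E@2, F@1, G@3): d1:5  d2:5  d3:5  d4:0 ⇒ 5.
Reduction 14 − 5 = 9.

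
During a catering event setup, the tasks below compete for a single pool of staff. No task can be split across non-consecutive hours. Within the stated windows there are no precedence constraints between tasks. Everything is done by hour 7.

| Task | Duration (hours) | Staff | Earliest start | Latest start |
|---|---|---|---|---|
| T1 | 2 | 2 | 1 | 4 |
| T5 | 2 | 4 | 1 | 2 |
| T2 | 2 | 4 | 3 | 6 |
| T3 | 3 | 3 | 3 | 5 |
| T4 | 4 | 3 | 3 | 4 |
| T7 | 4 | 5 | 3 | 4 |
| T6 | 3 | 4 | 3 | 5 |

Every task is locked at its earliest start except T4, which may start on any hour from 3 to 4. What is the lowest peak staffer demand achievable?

19

T4@3: h1:6  h2:6  h3:19  h4:19  h5:15  h6:8  h7:0 → peak 19
T4@4: h1:6  h2:6  h3:16  h4:19  h5:15  h6:8  h7:3 → peak 19
Best is T4@3, peak 19.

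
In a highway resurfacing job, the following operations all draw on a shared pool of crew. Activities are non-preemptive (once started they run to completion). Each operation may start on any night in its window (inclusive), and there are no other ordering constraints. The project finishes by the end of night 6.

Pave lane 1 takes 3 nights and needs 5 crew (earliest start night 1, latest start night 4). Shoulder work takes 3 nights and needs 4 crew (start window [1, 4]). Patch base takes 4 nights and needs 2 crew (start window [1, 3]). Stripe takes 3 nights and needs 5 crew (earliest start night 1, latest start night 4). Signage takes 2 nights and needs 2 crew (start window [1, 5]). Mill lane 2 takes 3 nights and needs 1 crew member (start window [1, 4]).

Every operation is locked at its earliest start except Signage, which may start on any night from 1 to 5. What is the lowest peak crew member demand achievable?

17

Signage@1: n1:19  n2:19  n3:17  n4:2  n5:0  n6:0 → peak 19
Signage@2: n1:17  n2:19  n3:19  n4:2  n5:0  n6:0 → peak 19
Signage@3: n1:17  n2:17  n3:19  n4:4  n5:0  n6:0 → peak 19
Signage@4: n1:17  n2:17  n3:17  n4:4  n5:2  n6:0 → peak 17
Signage@5: n1:17  n2:17  n3:17  n4:2  n5:2  n6:2 → peak 17
Best is Signage@4, peak 17.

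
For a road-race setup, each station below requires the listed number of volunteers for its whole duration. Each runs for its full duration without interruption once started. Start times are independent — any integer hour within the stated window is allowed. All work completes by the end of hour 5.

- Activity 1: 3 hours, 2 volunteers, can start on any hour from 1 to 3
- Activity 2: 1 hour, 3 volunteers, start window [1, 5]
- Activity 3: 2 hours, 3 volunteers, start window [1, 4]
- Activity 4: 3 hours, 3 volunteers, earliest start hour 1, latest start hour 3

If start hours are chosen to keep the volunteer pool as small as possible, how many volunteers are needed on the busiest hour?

Early-start (Activity 1@1, Activity 2@1, Activity 3@1, Activity 4@1) gives peak 11: h1:11  h2:8  h3:5  h4:0  h5:0.
Shift Activity 3→4, Activity 4→2.
Schedule Activity 1@1, Activity 2@1, Activity 3@4, Activity 4@2: h1:5  h2:5  h3:5  h4:6  h5:3 — peak 6.

6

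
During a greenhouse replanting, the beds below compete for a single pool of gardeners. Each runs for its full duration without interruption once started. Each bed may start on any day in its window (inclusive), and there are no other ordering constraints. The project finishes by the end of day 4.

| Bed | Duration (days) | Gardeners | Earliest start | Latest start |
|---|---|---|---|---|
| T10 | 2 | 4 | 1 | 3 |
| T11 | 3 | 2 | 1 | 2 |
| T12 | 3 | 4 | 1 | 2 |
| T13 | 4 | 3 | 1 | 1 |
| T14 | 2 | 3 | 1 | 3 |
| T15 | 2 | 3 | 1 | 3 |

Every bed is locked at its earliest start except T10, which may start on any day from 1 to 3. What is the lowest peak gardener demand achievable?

T10@1: d1:19  d2:19  d3:9  d4:3 → peak 19
T10@2: d1:15  d2:19  d3:13  d4:3 → peak 19
T10@3: d1:15  d2:15  d3:13  d4:7 → peak 15
Best is T10@3, peak 15.

15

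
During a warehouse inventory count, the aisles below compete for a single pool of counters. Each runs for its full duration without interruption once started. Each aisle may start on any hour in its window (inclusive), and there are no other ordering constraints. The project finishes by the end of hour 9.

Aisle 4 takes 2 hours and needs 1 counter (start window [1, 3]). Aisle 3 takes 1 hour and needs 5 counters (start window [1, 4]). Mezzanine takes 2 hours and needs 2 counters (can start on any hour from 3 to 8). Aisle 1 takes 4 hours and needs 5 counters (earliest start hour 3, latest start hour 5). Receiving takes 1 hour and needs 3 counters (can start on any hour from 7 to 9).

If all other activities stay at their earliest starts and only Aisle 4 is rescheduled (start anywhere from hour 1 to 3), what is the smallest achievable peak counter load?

7

Aisle 4@1: h1:6  h2:1  h3:7  h4:7  h5:5  h6:5  h7:3  h8:0  h9:0 → peak 7
Aisle 4@2: h1:5  h2:1  h3:8  h4:7  h5:5  h6:5  h7:3  h8:0  h9:0 → peak 8
Aisle 4@3: h1:5  h2:0  h3:8  h4:8  h5:5  h6:5  h7:3  h8:0  h9:0 → peak 8
Best is Aisle 4@1, peak 7.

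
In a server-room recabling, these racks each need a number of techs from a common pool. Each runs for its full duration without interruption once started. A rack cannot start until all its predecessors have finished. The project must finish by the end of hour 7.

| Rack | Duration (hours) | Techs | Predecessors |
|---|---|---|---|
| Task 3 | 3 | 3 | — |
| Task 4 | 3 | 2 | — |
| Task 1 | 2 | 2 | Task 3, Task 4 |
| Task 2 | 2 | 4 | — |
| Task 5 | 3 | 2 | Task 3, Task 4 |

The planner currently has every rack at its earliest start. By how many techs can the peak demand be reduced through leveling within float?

Early-start peak: h1:9  h2:9  h3:5  h4:4  h5:4  h6:2  h7:0 ⇒ 9.
Leveled (Task 3@1, Task 4@1, Task 1@4, Task 2@6, Task 5@4): h1:5  h2:5  h3:5  h4:4  h5:4  h6:6  h7:4 ⇒ 6.
Reduction 9 − 6 = 3.

3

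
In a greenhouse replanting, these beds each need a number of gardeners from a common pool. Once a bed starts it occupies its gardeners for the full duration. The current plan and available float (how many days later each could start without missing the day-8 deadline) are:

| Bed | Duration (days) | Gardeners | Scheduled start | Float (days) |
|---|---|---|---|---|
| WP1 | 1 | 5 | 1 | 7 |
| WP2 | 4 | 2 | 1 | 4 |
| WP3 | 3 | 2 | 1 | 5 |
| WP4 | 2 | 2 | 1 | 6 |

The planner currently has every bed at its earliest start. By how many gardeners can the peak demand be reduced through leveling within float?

Early-start peak: d1:11  d2:6  d3:4  d4:2  d5:0  d6:0  d7:0  d8:0 ⇒ 11.
Leveled (WP1@1, WP2@2, WP3@2, WP4@5): d1:5  d2:4  d3:4  d4:4  d5:4  d6:2  d7:0  d8:0 ⇒ 5.
Reduction 11 − 5 = 6.

6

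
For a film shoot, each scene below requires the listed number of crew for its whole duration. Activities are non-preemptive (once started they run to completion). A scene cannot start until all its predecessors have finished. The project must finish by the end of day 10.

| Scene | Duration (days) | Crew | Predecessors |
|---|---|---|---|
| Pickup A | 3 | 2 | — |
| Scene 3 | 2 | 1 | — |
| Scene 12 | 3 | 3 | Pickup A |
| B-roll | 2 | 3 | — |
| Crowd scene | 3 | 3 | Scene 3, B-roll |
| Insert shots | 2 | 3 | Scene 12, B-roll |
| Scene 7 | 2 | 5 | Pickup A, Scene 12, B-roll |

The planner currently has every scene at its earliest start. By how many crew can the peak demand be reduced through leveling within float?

Early-start peak: d1:6  d2:6  d3:5  d4:6  d5:6  d6:3  d7:8  d8:8  d9:0  d10:0 ⇒ 8.
Leveled (Pickup A@1, Scene 3@1, Scene 12@4, B-roll@1, Crowd scene@3, Insert shots@7, Scene 7@9): d1:6  d2:6  d3:5  d4:6  d5:6  d6:3  d7:3  d8:3  d9:5  d10:5 ⇒ 6.
Reduction 8 − 6 = 2.

2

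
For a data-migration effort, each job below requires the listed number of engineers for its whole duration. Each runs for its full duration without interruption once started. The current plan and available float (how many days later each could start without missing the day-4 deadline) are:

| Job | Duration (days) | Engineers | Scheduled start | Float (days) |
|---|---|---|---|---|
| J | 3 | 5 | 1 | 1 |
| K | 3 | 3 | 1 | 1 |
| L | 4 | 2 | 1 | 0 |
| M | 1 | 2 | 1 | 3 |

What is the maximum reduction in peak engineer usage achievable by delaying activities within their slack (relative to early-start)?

2

Early-start peak: d1:12  d2:10  d3:10  d4:2 ⇒ 12.
Leveled (J@1, K@1, L@1, M@4): d1:10  d2:10  d3:10  d4:4 ⇒ 10.
Reduction 12 − 10 = 2.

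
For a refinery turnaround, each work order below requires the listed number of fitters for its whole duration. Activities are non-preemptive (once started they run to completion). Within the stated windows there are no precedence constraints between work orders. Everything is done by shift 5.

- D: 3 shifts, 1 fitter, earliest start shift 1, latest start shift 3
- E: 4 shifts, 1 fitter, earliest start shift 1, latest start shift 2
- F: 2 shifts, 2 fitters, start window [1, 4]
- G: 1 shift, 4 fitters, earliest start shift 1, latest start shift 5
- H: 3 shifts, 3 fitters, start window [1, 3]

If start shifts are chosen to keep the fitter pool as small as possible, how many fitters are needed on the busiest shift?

6

Early-start (D@1, E@1, F@1, G@1, H@1) gives peak 11: s1:11  s2:7  s3:5  s4:1  s5:0.
Shift F→4, H→2.
Schedule D@1, E@1, F@4, G@1, H@2: s1:6  s2:5  s3:5  s4:6  s5:2 — peak 6.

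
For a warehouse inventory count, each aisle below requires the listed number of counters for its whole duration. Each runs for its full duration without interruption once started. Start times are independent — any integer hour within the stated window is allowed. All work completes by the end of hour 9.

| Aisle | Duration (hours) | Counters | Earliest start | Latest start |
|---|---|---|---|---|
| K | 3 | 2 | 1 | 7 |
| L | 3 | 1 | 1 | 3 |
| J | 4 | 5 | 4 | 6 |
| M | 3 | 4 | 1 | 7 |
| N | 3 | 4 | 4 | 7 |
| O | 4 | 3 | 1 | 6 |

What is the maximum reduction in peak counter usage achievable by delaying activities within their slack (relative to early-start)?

3

Early-start peak: h1:10  h2:10  h3:10  h4:12  h5:9  h6:9  h7:5  h8:0  h9:0 ⇒ 12.
Leveled (K@1, L@1, J@5, M@4, N@7, O@1): h1:6  h2:6  h3:6  h4:7  h5:9  h6:9  h7:9  h8:9  h9:4 ⇒ 9.
Reduction 12 − 9 = 3.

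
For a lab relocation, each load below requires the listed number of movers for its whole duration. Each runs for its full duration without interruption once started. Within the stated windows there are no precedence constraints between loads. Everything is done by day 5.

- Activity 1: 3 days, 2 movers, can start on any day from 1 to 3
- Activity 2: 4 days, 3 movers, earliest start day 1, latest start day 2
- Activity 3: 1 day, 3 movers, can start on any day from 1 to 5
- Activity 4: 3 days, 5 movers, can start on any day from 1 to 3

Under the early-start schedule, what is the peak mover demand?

13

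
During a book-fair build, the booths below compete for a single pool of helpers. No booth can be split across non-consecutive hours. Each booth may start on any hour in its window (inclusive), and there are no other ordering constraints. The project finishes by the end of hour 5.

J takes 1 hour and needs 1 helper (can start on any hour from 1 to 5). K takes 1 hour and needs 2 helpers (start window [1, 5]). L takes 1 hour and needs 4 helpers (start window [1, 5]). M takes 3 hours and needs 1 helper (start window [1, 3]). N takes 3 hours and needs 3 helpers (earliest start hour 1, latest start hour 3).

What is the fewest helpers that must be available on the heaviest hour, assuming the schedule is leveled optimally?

Early-start (J@1, K@1, L@1, M@1, N@1) gives peak 11: h1:11  h2:4  h3:4  h4:0  h5:0.
Shift L→2, M→3, N→3.
Schedule J@1, K@1, L@2, M@3, N@3: h1:3  h2:4  h3:4  h4:4  h5:4 — peak 4.
Total helper-hours = 19 over 5 hours ⇒ peak ≥ ⌈19/5⌉ = 4, so 4 is optimal.

4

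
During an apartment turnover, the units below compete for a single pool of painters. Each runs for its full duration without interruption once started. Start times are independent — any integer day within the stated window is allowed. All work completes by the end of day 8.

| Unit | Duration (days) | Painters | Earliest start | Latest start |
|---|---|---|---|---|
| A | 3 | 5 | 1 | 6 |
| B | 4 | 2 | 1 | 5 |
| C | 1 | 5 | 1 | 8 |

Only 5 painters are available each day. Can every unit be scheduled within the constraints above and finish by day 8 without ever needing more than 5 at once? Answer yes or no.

yes

Schedule A@1, B@4, C@8: d1:5  d2:5  d3:5  d4:2  d5:2  d6:2  d7:2  d8:5 — peak 5 ≤ 5.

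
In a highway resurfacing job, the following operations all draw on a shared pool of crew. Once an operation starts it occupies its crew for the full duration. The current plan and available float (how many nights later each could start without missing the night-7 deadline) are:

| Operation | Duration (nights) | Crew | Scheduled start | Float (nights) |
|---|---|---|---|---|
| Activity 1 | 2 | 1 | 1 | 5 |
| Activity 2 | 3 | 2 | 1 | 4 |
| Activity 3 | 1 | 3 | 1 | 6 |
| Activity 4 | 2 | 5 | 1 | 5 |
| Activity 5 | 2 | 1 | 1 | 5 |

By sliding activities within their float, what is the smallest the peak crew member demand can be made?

5

Early-start (Activity 1@1, Activity 2@1, Activity 3@1, Activity 4@1, Activity 5@1) gives peak 12: n1:12  n2:9  n3:2  n4:0  n5:0  n6:0  n7:0.
Shift Activity 3→3, Activity 4→4.
Schedule Activity 1@1, Activity 2@1, Activity 3@3, Activity 4@4, Activity 5@1: n1:4  n2:4  n3:5  n4:5  n5:5  n6:0  n7:0 — peak 5.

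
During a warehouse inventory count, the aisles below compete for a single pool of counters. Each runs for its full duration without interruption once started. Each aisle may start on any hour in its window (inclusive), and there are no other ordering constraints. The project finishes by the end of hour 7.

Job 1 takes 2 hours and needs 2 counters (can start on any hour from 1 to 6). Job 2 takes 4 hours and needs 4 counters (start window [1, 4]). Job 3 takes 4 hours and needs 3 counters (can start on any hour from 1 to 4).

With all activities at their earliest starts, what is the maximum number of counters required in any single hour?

Early-start schedule: Job 1@1, Job 2@1, Job 3@1.
Load per hour: hour 1: 9, hour 2: 9, hour 3: 7, hour 4: 7, hour 5: 0, hour 6: 0, hour 7: 0.
Peak is 9.

9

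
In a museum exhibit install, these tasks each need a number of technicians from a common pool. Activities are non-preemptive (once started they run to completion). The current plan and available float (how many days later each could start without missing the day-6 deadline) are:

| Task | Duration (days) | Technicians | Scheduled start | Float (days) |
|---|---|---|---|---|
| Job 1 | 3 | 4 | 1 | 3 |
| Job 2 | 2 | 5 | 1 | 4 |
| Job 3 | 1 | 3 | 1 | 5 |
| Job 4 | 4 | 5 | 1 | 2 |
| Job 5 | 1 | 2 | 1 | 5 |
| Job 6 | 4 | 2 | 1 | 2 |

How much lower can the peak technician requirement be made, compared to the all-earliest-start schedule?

Early-start peak: d1:21  d2:16  d3:11  d4:7  d5:0  d6:0 ⇒ 21.
Leveled (Job 1@1, Job 2@1, Job 3@4, Job 4@3, Job 5@1, Job 6@2): d1:11  d2:11  d3:11  d4:10  d5:7  d6:5 ⇒ 11.
Reduction 21 − 11 = 10.

10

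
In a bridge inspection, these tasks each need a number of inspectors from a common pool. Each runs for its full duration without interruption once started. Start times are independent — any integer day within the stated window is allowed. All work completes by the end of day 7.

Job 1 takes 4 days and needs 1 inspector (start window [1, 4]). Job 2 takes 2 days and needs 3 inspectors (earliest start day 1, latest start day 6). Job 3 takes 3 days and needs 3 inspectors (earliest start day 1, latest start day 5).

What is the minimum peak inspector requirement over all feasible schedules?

4

Early-start (Job 1@1, Job 2@1, Job 3@1) gives peak 7: d1:7  d2:7  d3:4  d4:1  d5:0  d6:0  d7:0.
Shift Job 3→3.
Schedule Job 1@1, Job 2@1, Job 3@3: d1:4  d2:4  d3:4  d4:4  d5:3  d6:0  d7:0 — peak 4.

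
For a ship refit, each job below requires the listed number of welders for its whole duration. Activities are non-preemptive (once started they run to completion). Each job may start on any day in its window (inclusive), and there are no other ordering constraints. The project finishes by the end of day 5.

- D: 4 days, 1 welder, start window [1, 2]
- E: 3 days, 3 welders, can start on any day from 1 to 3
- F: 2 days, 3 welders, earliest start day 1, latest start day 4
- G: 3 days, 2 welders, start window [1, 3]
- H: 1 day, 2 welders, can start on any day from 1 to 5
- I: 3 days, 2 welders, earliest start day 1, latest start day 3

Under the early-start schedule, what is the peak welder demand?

Early-start schedule: D@1, E@1, F@1, G@1, H@1, I@1.
Load per day: day 1: 13, day 2: 11, day 3: 8, day 4: 1, day 5: 0.
Peak is 13.

13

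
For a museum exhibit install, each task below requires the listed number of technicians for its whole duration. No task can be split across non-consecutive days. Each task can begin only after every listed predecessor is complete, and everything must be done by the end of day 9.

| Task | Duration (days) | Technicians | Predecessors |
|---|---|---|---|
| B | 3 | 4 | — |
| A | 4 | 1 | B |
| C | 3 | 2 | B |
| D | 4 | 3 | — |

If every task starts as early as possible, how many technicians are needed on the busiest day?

7

Early-start schedule: B@1, A@4, C@4, D@1.
Load per day: day 1: 7, day 2: 7, day 3: 7, day 4: 6, day 5: 3, day 6: 3, day 7: 1, day 8: 0, day 9: 0.
Peak is 7.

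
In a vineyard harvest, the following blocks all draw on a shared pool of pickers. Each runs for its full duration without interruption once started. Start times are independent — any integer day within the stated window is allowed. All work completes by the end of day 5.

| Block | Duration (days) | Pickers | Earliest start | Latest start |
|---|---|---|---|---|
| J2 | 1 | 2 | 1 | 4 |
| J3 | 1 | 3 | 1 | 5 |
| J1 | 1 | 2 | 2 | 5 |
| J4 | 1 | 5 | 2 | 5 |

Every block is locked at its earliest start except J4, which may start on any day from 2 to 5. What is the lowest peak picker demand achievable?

J4@2: d1:5  d2:7  d3:0  d4:0  d5:0 → peak 7
J4@3: d1:5  d2:2  d3:5  d4:0  d5:0 → peak 5
J4@4: d1:5  d2:2  d3:0  d4:5  d5:0 → peak 5
J4@5: d1:5  d2:2  d3:0  d4:0  d5:5 → peak 5
Best is J4@3, peak 5.

5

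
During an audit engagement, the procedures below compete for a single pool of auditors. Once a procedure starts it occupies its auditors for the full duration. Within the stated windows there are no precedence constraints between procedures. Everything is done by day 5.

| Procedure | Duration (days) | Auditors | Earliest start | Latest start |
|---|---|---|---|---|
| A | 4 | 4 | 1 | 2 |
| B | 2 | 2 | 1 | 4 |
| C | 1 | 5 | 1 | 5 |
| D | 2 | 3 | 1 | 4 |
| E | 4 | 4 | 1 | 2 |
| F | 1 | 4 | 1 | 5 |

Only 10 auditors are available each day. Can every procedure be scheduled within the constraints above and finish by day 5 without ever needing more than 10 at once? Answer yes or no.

Total auditor-days = 51; over 5 days the average is 51/5 > 10, so some day must exceed 10.

no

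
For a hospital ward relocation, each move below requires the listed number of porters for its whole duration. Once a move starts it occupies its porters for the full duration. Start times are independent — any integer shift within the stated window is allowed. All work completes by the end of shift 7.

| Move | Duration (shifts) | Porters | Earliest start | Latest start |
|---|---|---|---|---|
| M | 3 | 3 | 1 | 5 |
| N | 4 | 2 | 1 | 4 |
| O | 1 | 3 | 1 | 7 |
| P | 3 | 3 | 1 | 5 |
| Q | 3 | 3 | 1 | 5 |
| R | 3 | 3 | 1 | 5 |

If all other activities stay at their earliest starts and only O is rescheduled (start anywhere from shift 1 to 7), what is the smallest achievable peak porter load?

14

O@1: s1:17  s2:14  s3:14  s4:2  s5:0  s6:0  s7:0 → peak 17
O@2: s1:14  s2:17  s3:14  s4:2  s5:0  s6:0  s7:0 → peak 17
O@3: s1:14  s2:14  s3:17  s4:2  s5:0  s6:0  s7:0 → peak 17
O@4: s1:14  s2:14  s3:14  s4:5  s5:0  s6:0  s7:0 → peak 14
O@5: s1:14  s2:14  s3:14  s4:2  s5:3  s6:0  s7:0 → peak 14
O@6: s1:14  s2:14  s3:14  s4:2  s5:0  s6:3  s7:0 → peak 14
O@7: s1:14  s2:14  s3:14  s4:2  s5:0  s6:0  s7:3 → peak 14
Best is O@4, peak 14.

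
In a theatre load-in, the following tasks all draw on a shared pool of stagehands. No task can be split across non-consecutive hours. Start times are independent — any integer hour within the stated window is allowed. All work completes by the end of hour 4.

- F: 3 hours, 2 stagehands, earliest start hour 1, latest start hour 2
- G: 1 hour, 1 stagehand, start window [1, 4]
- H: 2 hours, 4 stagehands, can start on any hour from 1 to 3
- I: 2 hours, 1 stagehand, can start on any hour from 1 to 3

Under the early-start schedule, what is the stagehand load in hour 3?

2

At early start, hour 3 has: F.
Demand: 2 = 2.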